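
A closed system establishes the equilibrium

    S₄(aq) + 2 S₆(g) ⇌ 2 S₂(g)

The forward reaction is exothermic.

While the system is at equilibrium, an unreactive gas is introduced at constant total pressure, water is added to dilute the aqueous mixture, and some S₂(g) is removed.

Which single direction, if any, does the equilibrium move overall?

cannot be determined

Adding inert gas at constant total pressure expands the volume, scaling every reacting partial pressure by the same factor. Δn_gas = 2 − 2 = 0, so Q is unchanged — no shift.
Dilution lowers every aqueous concentration by the same factor. Δn_aq = 0 − 1 = -1, so the system shifts toward the side with more dissolved moles — to the left.
Removing S₂ (g), a product, drives the reaction to the right.
The individual effects push in opposite directions; without quantitative information the net direction cannot be determined.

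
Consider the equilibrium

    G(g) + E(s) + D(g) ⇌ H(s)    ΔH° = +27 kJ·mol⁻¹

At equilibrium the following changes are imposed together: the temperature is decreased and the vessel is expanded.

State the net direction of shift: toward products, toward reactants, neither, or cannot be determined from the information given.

The forward reaction is endothermic. Lowering T favours the exothermic direction — shift to the left.
Gas moles: reactants 2, products 0 (Δn_gas = -2). Expansion shifts the system toward the side with more moles of gas — to the left.
All effects act in the same direction — net shift to the left.

left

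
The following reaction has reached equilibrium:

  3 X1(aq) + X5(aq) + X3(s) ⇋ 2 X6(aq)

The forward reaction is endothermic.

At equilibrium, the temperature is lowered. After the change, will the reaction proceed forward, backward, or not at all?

left

The forward reaction is endothermic. Lowering T favours the exothermic direction — shift to the left.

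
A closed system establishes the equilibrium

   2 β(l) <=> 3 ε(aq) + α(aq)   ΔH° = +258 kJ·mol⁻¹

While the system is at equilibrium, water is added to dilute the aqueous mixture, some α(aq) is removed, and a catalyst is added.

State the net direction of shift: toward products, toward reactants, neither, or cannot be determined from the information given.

Dilution lowers every aqueous concentration by the same factor. Δn_aq = 4 − 0 = +4, so the system shifts toward the side with more dissolved moles — to the right.
Removing α (aq), a product, drives the reaction to the right.
A catalyst speeds both forward and reverse rates equally; it changes neither Q nor K — no shift from this change.
Only the nonzero effect(s) matter; the net shift is to the right.

right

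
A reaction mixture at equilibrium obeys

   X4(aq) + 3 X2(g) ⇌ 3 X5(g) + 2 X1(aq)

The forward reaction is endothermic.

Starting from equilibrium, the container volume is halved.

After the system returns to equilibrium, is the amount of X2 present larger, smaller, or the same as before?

Gas moles: reactants 3, products 3. Δn_gas = 0, so a volume change leaves Q equal to K — no shift from this change.
No net shift occurs, so the amount of X2 is unchanged.

unchanged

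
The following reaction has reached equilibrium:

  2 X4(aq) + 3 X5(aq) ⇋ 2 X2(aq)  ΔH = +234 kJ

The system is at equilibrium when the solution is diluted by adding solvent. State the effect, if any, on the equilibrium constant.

The equilibrium constant depends only on temperature. This perturbation may move the position of equilibrium, but since T is unchanged, K itself is unchanged.

unchanged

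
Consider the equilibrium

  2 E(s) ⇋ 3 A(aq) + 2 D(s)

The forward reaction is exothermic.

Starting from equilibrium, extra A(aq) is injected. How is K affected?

unchanged

The equilibrium constant depends only on temperature. This perturbation may move the position of equilibrium, but since T is unchanged, K itself is unchanged.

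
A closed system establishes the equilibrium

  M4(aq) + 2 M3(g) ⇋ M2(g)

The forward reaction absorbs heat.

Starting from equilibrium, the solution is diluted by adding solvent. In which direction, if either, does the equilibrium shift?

Dilution lowers every aqueous concentration by the same factor. Δn_aq = 0 − 1 = -1, so the system shifts toward the side with more dissolved moles — to the left.

left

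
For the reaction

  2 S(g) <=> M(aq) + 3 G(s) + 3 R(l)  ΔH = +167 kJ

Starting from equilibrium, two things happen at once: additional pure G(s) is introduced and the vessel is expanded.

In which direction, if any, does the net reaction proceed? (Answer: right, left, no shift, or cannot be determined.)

left

G is a pure solid; its activity is 1 regardless of amount, so Q is unaffected — no shift from this change.
Gas moles: reactants 2, products 0 (Δn_gas = -2). Expansion shifts the system toward the side with more moles of gas — to the left.
Only the nonzero effect(s) matter; the net shift is to the left.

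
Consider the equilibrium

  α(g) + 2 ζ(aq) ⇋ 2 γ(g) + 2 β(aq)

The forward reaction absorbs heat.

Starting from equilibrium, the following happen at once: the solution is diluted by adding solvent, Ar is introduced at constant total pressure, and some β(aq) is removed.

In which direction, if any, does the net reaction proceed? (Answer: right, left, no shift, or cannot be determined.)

right

Dilution scales every aqueous concentration by the same factor. Δn_aq = 2 − 2 = 0, so Q is unchanged — no shift.
Adding inert gas at constant total pressure expands the volume and lowers every reacting partial pressure. With Δn_gas = 2 − 1 = +1, Q moves away from K toward the side with fewer gas moles, so the system shifts toward the side with more gas moles — to the right.
Removing β (aq), a product, drives the reaction to the right.
Only the nonzero effect(s) matter; the net shift is to the right.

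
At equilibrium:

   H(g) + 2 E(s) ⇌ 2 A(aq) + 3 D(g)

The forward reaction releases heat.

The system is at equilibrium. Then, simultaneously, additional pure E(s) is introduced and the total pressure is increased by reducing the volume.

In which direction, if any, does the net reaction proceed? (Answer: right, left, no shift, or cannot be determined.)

E is a pure solid; its activity is 1 regardless of amount, so Q is unaffected — no shift from this change.
Gas moles: reactants 1, products 3 (Δn_gas = +2). Compression shifts the system toward the side with fewer moles of gas — to the left.
Only the nonzero effect(s) matter; the net shift is to the left.

left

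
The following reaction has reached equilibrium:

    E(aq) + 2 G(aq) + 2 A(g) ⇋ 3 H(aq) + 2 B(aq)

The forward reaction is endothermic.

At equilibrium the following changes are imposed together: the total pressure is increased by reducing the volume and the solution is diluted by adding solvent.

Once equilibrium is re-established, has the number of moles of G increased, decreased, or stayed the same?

Gas moles: reactants 2, products 0 (Δn_gas = -2). Compression shifts the system toward the side with fewer moles of gas — to the right.
Dilution lowers every aqueous concentration by the same factor. Δn_aq = 5 − 3 = +2, so the system shifts toward the side with more dissolved moles — to the right.
The net shift is to the right. G is a reactant, so its amount decreases.

decreases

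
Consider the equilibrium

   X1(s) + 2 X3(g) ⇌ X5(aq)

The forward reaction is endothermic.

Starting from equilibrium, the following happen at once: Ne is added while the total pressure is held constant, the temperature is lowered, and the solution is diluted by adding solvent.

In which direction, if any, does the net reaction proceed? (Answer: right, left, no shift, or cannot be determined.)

Adding inert gas at constant total pressure expands the volume and lowers every reacting partial pressure. With Δn_gas = 0 − 2 = -2, Q moves away from K toward the side with fewer gas moles, so the system shifts toward the side with more gas moles — to the left.
The forward reaction is endothermic. Lowering T favours the exothermic direction — shift to the left.
Dilution lowers every aqueous concentration by the same factor. Δn_aq = 1 − 0 = +1, so the system shifts toward the side with more dissolved moles — to the right.
The individual effects push in opposite directions; without quantitative information the net direction cannot be determined.

cannot be determined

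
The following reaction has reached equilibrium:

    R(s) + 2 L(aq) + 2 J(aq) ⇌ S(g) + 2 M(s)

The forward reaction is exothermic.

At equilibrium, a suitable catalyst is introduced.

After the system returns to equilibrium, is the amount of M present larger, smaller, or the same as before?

A catalyst speeds both forward and reverse rates equally; it changes neither Q nor K — no shift from this change.
No net shift occurs, so the amount of M is unchanged.

unchanged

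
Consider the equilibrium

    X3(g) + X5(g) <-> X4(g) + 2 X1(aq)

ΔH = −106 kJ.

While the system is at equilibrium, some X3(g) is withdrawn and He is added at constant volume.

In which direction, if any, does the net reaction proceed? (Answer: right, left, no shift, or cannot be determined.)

Removing X3 (g), a reactant, drives the reaction to the left.
At constant volume, adding an inert gas leaves every reacting species' partial pressure unchanged, so Q is unchanged — no shift from this change.
Only the nonzero effect(s) matter; the net shift is to the left.

left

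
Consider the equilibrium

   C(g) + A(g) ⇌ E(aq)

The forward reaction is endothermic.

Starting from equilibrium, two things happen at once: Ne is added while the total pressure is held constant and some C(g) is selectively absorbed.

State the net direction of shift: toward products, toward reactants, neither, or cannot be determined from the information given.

Adding inert gas at constant total pressure expands the volume and lowers every reacting partial pressure. With Δn_gas = 0 − 2 = -2, Q moves away from K toward the side with fewer gas moles, so the system shifts toward the side with more gas moles — to the left.
Removing C (g), a reactant, drives the reaction to the left.
All effects act in the same direction — net shift to the left.

left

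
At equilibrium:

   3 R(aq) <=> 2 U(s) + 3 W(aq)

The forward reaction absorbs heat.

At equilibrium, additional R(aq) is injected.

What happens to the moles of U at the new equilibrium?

increases

Adding R (aq), a reactant, drives the reaction to the right.
The net shift is to the right. U is a product, so its amount increases.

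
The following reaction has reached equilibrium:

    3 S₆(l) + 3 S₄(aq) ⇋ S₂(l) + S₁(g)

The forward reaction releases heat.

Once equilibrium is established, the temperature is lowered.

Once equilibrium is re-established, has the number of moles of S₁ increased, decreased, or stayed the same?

increases

The forward reaction is exothermic. Lowering T favours the exothermic direction — shift to the right.
The net shift is to the right. S₁ is a product, so its amount increases.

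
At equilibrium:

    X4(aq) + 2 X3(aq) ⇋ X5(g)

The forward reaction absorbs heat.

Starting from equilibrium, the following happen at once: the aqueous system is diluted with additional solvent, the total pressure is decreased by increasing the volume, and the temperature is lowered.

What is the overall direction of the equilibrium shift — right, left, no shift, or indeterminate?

Dilution lowers every aqueous concentration by the same factor. Δn_aq = 0 − 3 = -3, so the system shifts toward the side with more dissolved moles — to the left.
Gas moles: reactants 0, products 1 (Δn_gas = +1). Expansion shifts the system toward the side with more moles of gas — to the right.
The forward reaction is endothermic. Lowering T favours the exothermic direction — shift to the left.
The individual effects push in opposite directions; without quantitative information the net direction cannot be determined.

cannot be determined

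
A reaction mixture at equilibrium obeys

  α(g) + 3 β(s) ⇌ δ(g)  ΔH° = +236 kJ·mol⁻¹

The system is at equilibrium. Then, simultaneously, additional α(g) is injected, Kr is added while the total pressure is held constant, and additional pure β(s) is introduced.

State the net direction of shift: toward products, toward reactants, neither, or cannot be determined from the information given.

Adding α (g), a reactant, drives the reaction to the right.
Adding inert gas at constant total pressure expands the volume, scaling every reacting partial pressure by the same factor. Δn_gas = 1 − 1 = 0, so Q is unchanged — no shift.
β is a pure solid; its activity is 1 regardless of amount, so Q is unaffected — no shift from this change.
Only the nonzero effect(s) matter; the net shift is to the right.

right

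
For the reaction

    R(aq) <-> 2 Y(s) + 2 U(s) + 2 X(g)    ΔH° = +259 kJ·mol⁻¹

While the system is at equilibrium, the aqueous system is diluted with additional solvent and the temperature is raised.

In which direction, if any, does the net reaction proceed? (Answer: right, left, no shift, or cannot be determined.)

Dilution lowers every aqueous concentration by the same factor. Δn_aq = 0 − 1 = -1, so the system shifts toward the side with more dissolved moles — to the left.
The forward reaction is endothermic. Raising T favours the endothermic direction — shift to the right.
The individual effects push in opposite directions; without quantitative information the net direction cannot be determined.

cannot be determined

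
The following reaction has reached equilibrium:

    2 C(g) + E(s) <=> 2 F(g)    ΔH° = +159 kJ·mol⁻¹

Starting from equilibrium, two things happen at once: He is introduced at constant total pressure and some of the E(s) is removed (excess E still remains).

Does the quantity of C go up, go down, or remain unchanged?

unchanged

Adding inert gas at constant total pressure expands the volume, scaling every reacting partial pressure by the same factor. Δn_gas = 2 − 2 = 0, so Q is unchanged — no shift.
E is a pure solid; its activity is 1 regardless of amount, so Q is unaffected — no shift from this change.
No net shift occurs, so the amount of C is unchanged.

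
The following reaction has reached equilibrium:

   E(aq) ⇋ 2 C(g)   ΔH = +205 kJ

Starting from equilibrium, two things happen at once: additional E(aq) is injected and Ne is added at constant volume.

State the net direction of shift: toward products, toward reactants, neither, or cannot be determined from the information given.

Adding E (aq), a reactant, drives the reaction to the right.
At constant volume, adding an inert gas leaves every reacting species' partial pressure unchanged, so Q is unchanged — no shift from this change.
Only the nonzero effect(s) matter; the net shift is to the right.

right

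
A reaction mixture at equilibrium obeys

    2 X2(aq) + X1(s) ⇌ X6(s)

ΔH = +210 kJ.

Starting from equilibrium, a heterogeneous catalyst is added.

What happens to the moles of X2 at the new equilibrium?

unchanged

A catalyst speeds both forward and reverse rates equally; it changes neither Q nor K — no shift from this change.
No net shift occurs, so the amount of X2 is unchanged.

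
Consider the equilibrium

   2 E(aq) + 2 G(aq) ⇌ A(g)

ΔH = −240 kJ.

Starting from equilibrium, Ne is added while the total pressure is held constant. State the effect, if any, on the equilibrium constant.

The equilibrium constant depends only on temperature. This perturbation may move the position of equilibrium, but since T is unchanged, K itself is unchanged.

unchanged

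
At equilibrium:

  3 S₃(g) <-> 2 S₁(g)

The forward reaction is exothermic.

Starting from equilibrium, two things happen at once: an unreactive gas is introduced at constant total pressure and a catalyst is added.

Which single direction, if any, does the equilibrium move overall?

Adding inert gas at constant total pressure expands the volume and lowers every reacting partial pressure. With Δn_gas = 2 − 3 = -1, Q moves away from K toward the side with fewer gas moles, so the system shifts toward the side with more gas moles — to the left.
A catalyst speeds both forward and reverse rates equally; it changes neither Q nor K — no shift from this change.
Only the nonzero effect(s) matter; the net shift is to the left.

left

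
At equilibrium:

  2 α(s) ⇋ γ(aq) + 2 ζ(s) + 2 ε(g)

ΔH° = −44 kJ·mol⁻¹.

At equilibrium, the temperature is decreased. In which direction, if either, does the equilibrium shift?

The forward reaction is exothermic. Lowering T favours the exothermic direction — shift to the right.

right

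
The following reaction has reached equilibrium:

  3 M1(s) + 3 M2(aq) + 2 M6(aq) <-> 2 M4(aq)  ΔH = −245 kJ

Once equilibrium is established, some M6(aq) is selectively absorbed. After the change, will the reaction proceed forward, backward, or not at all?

Removing M6 (aq), a reactant, drives the reaction to the left.

left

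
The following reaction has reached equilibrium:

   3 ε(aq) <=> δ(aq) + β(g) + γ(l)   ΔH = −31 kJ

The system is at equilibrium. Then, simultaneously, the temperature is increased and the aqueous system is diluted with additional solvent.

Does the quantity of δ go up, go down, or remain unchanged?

decreases

The forward reaction is exothermic. Raising T favours the endothermic direction — shift to the left.
Dilution lowers every aqueous concentration by the same factor. Δn_aq = 1 − 3 = -2, so the system shifts toward the side with more dissolved moles — to the left.
The net shift is to the left. δ is a product, so its amount decreases.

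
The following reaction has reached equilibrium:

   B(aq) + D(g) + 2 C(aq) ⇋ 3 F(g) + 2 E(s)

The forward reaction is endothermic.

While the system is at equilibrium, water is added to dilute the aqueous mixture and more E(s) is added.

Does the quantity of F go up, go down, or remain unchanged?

Dilution lowers every aqueous concentration by the same factor. Δn_aq = 0 − 3 = -3, so the system shifts toward the side with more dissolved moles — to the left.
E is a pure solid; its activity is 1 regardless of amount, so Q is unaffected — no shift from this change.
The net shift is to the left. F is a product, so its amount decreases.

decreases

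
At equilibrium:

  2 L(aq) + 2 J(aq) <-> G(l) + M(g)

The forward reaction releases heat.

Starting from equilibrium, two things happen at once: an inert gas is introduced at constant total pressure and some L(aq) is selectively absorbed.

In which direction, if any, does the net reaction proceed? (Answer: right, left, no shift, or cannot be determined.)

cannot be determined

Adding inert gas at constant total pressure expands the volume and lowers every reacting partial pressure. With Δn_gas = 1 − 0 = +1, Q moves away from K toward the side with fewer gas moles, so the system shifts toward the side with more gas moles — to the right.
Removing L (aq), a reactant, drives the reaction to the left.
The individual effects push in opposite directions; without quantitative information the net direction cannot be determined.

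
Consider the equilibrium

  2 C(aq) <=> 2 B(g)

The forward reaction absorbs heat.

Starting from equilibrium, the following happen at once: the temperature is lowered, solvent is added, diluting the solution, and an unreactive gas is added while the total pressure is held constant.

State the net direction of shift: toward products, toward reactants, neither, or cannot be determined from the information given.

The forward reaction is endothermic. Lowering T favours the exothermic direction — shift to the left.
Dilution lowers every aqueous concentration by the same factor. Δn_aq = 0 − 2 = -2, so the system shifts toward the side with more dissolved moles — to the left.
Adding inert gas at constant total pressure expands the volume and lowers every reacting partial pressure. With Δn_gas = 2 − 0 = +2, Q moves away from K toward the side with fewer gas moles, so the system shifts toward the side with more gas moles — to the right.
The individual effects push in opposite directions; without quantitative information the net direction cannot be determined.

cannot be determined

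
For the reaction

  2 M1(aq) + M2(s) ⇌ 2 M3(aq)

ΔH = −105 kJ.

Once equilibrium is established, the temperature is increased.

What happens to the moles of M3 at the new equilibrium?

decreases

The forward reaction is exothermic. Raising T favours the endothermic direction — shift to the left.
The net shift is to the left. M3 is a product, so its amount decreases.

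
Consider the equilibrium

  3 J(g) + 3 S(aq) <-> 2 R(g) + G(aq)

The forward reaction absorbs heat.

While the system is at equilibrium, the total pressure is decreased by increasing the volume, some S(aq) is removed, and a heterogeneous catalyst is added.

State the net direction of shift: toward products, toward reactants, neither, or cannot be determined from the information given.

Gas moles: reactants 3, products 2 (Δn_gas = -1). Expansion shifts the system toward the side with more moles of gas — to the left.
Removing S (aq), a reactant, drives the reaction to the left.
A catalyst speeds both forward and reverse rates equally; it changes neither Q nor K — no shift from this change.
Only the nonzero effect(s) matter; the net shift is to the left.

left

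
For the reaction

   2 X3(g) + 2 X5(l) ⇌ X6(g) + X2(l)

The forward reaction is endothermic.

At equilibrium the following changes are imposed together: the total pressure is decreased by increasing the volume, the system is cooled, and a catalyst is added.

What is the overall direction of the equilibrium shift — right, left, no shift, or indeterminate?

left

Gas moles: reactants 2, products 1 (Δn_gas = -1). Expansion shifts the system toward the side with more moles of gas — to the left.
The forward reaction is endothermic. Lowering T favours the exothermic direction — shift to the left.
A catalyst speeds both forward and reverse rates equally; it changes neither Q nor K — no shift from this change.
Only the nonzero effect(s) matter; the net shift is to the left.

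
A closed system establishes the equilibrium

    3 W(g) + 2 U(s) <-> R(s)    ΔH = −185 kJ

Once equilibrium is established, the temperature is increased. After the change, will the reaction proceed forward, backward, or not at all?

The forward reaction is exothermic. Raising T favours the endothermic direction — shift to the left.

left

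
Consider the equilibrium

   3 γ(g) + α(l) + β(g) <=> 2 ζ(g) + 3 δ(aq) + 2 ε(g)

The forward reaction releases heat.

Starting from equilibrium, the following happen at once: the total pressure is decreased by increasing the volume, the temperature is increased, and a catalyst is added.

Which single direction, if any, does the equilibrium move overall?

left

Gas moles: reactants 4, products 4. Δn_gas = 0, so a volume change leaves Q equal to K — no shift from this change.
The forward reaction is exothermic. Raising T favours the endothermic direction — shift to the left.
A catalyst speeds both forward and reverse rates equally; it changes neither Q nor K — no shift from this change.
Only the nonzero effect(s) matter; the net shift is to the left.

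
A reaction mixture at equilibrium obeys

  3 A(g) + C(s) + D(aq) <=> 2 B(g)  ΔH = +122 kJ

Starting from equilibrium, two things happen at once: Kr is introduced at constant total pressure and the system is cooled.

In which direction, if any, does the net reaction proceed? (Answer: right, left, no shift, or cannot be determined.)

left

Adding inert gas at constant total pressure expands the volume and lowers every reacting partial pressure. With Δn_gas = 2 − 3 = -1, Q moves away from K toward the side with fewer gas moles, so the system shifts toward the side with more gas moles — to the left.
The forward reaction is endothermic. Lowering T favours the exothermic direction — shift to the left.
All effects act in the same direction — net shift to the left.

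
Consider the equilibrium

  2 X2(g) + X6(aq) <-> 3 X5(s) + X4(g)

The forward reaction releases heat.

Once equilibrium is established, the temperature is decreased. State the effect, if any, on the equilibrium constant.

K depends on temperature via the van 't Hoff relation. The forward reaction is exothermic, so lowering T increases K.

increases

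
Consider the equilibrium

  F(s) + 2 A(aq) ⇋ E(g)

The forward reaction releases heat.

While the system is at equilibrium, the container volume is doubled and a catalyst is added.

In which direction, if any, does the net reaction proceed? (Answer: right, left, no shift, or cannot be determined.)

Gas moles: reactants 0, products 1 (Δn_gas = +1). Expansion shifts the system toward the side with more moles of gas — to the right.
A catalyst speeds both forward and reverse rates equally; it changes neither Q nor K — no shift from this change.
Only the nonzero effect(s) matter; the net shift is to the right.

right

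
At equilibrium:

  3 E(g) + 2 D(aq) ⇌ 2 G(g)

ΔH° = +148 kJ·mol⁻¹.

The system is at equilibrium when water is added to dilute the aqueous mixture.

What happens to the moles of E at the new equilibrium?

Dilution lowers every aqueous concentration by the same factor. Δn_aq = 0 − 2 = -2, so the system shifts toward the side with more dissolved moles — to the left.
The net shift is to the left. E is a reactant, so its amount increases.

increases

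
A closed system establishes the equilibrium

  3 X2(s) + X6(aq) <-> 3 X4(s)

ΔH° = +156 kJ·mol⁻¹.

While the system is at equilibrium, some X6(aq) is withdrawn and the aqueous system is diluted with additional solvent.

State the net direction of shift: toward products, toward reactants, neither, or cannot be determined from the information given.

left

Removing X6 (aq), a reactant, drives the reaction to the left.
Dilution lowers every aqueous concentration by the same factor. Δn_aq = 0 − 1 = -1, so the system shifts toward the side with more dissolved moles — to the left.
All effects act in the same direction — net shift to the left.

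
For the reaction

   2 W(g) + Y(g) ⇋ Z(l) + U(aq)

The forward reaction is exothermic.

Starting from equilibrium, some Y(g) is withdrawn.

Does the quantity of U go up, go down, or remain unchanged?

Removing Y (g), a reactant, drives the reaction to the left.
The net shift is to the left. U is a product, so its amount decreases.

decreases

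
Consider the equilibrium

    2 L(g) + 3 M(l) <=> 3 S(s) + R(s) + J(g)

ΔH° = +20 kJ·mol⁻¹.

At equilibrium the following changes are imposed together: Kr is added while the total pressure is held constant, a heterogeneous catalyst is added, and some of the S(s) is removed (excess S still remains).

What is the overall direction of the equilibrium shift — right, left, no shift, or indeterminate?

left

Adding inert gas at constant total pressure expands the volume and lowers every reacting partial pressure. With Δn_gas = 1 − 2 = -1, Q moves away from K toward the side with fewer gas moles, so the system shifts toward the side with more gas moles — to the left.
A catalyst speeds both forward and reverse rates equally; it changes neither Q nor K — no shift from this change.
S is a pure solid; its activity is 1 regardless of amount, so Q is unaffected — no shift from this change.
Only the nonzero effect(s) matter; the net shift is to the left.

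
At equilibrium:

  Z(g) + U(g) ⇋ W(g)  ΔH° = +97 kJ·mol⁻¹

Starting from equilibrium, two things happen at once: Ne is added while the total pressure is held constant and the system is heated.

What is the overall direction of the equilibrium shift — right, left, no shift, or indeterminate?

Adding inert gas at constant total pressure expands the volume and lowers every reacting partial pressure. With Δn_gas = 1 − 2 = -1, Q moves away from K toward the side with fewer gas moles, so the system shifts toward the side with more gas moles — to the left.
The forward reaction is endothermic. Raising T favours the endothermic direction — shift to the right.
The individual effects push in opposite directions; without quantitative information the net direction cannot be determined.

cannot be determined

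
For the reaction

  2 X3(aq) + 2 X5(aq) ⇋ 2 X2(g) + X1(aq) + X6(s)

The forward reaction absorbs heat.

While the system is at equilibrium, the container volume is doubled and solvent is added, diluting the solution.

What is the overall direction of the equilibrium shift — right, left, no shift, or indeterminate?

Gas moles: reactants 0, products 2 (Δn_gas = +2). Expansion shifts the system toward the side with more moles of gas — to the right.
Dilution lowers every aqueous concentration by the same factor. Δn_aq = 1 − 4 = -3, so the system shifts toward the side with more dissolved moles — to the left.
The individual effects push in opposite directions; without quantitative information the net direction cannot be determined.

cannot be determined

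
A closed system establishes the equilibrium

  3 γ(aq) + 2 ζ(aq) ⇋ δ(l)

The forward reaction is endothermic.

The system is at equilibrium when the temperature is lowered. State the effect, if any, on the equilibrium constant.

K depends on temperature via the van 't Hoff relation. The forward reaction is endothermic, so lowering T decreases K.

decreases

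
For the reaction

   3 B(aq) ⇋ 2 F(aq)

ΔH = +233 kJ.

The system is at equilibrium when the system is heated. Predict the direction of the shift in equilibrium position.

The forward reaction is endothermic. Raising T favours the endothermic direction — shift to the right.

right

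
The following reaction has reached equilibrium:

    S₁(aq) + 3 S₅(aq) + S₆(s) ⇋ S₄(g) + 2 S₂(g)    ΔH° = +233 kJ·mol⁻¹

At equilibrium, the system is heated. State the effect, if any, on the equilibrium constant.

K depends on temperature via the van 't Hoff relation. The forward reaction is endothermic, so raising T increases K.

increases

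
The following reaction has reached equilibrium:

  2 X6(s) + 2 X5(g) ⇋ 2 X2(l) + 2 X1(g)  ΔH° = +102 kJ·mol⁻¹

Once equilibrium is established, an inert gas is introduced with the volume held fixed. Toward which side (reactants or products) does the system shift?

no shift

At constant volume, adding an inert gas leaves every reacting species' partial pressure unchanged, so Q is unchanged — no shift from this change.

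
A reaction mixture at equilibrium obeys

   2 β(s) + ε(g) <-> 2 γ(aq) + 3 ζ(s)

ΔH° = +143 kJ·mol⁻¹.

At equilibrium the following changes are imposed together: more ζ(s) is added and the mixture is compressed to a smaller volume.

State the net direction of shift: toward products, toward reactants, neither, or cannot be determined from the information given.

ζ is a pure solid; its activity is 1 regardless of amount, so Q is unaffected — no shift from this change.
Gas moles: reactants 1, products 0 (Δn_gas = -1). Compression shifts the system toward the side with fewer moles of gas — to the right.
Only the nonzero effect(s) matter; the net shift is to the right.

right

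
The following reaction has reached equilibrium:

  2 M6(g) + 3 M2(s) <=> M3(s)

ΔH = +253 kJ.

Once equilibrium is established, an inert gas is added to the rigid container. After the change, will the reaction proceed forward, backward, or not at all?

no shift

At constant volume, adding an inert gas leaves every reacting species' partial pressure unchanged, so Q is unchanged — no shift from this change.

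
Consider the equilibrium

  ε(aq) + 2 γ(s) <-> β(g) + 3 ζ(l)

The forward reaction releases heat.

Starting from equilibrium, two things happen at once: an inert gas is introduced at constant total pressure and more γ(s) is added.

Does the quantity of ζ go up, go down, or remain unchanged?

increases

Adding inert gas at constant total pressure expands the volume and lowers every reacting partial pressure. With Δn_gas = 1 − 0 = +1, Q moves away from K toward the side with fewer gas moles, so the system shifts toward the side with more gas moles — to the right.
γ is a pure solid; its activity is 1 regardless of amount, so Q is unaffected — no shift from this change.
The net shift is to the right. ζ is a product, so its amount increases.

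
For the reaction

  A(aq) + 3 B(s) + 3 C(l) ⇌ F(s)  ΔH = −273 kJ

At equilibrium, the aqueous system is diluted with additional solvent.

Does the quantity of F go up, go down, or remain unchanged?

Dilution lowers every aqueous concentration by the same factor. Δn_aq = 0 − 1 = -1, so the system shifts toward the side with more dissolved moles — to the left.
The net shift is to the left. F is a product, so its amount decreases.

decreases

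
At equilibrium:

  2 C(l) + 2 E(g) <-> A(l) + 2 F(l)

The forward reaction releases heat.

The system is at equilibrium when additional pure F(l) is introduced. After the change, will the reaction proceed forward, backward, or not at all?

F is a pure liquid; its activity is 1 regardless of amount, so Q is unaffected — no shift from this change.

no shift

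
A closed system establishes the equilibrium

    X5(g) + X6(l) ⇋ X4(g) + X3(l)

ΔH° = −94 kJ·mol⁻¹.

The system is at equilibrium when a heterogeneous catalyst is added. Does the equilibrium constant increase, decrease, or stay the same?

The equilibrium constant depends only on temperature. This perturbation changes neither the position of equilibrium nor K.

unchanged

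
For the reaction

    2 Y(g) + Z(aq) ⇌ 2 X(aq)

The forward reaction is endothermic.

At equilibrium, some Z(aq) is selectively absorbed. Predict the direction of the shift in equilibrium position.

left

Removing Z (aq), a reactant, drives the reaction to the left.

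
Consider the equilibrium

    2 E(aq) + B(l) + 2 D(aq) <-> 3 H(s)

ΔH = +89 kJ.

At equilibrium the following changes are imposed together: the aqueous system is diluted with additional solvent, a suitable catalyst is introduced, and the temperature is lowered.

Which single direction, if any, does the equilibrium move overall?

Dilution lowers every aqueous concentration by the same factor. Δn_aq = 0 − 4 = -4, so the system shifts toward the side with more dissolved moles — to the left.
A catalyst speeds both forward and reverse rates equally; it changes neither Q nor K — no shift from this change.
The forward reaction is endothermic. Lowering T favours the exothermic direction — shift to the left.
Only the nonzero effect(s) matter; the net shift is to the left.

left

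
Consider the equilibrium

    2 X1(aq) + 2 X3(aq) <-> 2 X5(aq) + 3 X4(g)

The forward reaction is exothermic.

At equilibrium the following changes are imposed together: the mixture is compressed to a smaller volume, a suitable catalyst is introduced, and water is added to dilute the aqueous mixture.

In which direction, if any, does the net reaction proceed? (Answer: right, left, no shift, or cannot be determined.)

left

Gas moles: reactants 0, products 3 (Δn_gas = +3). Compression shifts the system toward the side with fewer moles of gas — to the left.
A catalyst speeds both forward and reverse rates equally; it changes neither Q nor K — no shift from this change.
Dilution lowers every aqueous concentration by the same factor. Δn_aq = 2 − 4 = -2, so the system shifts toward the side with more dissolved moles — to the left.
Only the nonzero effect(s) matter; the net shift is to the left.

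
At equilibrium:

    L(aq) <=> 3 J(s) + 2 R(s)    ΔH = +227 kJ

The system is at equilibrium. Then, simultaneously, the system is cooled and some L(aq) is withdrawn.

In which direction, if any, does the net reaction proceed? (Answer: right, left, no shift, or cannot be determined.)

left

The forward reaction is endothermic. Lowering T favours the exothermic direction — shift to the left.
Removing L (aq), a reactant, drives the reaction to the left.
All effects act in the same direction — net shift to the left.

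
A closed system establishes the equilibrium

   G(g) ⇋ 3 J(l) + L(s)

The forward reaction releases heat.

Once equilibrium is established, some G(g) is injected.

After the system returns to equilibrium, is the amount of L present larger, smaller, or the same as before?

Adding G (g), a reactant, drives the reaction to the right.
The net shift is to the right. L is a product, so its amount increases.

increases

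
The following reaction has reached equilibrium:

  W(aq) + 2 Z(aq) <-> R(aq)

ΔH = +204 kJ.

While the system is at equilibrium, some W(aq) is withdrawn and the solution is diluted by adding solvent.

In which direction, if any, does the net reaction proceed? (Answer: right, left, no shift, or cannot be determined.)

left

Removing W (aq), a reactant, drives the reaction to the left.
Dilution lowers every aqueous concentration by the same factor. Δn_aq = 1 − 3 = -2, so the system shifts toward the side with more dissolved moles — to the left.
All effects act in the same direction — net shift to the left.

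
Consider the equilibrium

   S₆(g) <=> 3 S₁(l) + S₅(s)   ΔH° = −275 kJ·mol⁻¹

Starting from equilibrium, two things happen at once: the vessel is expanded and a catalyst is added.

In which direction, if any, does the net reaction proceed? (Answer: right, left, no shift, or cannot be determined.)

left

Gas moles: reactants 1, products 0 (Δn_gas = -1). Expansion shifts the system toward the side with more moles of gas — to the left.
A catalyst speeds both forward and reverse rates equally; it changes neither Q nor K — no shift from this change.
Only the nonzero effect(s) matter; the net shift is to the left.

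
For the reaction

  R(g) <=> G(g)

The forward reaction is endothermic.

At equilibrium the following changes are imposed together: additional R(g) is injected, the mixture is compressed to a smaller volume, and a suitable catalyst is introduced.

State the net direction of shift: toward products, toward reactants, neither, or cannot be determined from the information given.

Adding R (g), a reactant, drives the reaction to the right.
Gas moles: reactants 1, products 1. Δn_gas = 0, so a volume change leaves Q equal to K — no shift from this change.
A catalyst speeds both forward and reverse rates equally; it changes neither Q nor K — no shift from this change.
Only the nonzero effect(s) matter; the net shift is to the right.

right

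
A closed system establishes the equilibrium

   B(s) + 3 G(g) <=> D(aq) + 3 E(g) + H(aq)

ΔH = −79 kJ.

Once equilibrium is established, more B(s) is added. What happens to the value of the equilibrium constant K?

The equilibrium constant depends only on temperature. This perturbation changes neither the position of equilibrium nor K.

unchanged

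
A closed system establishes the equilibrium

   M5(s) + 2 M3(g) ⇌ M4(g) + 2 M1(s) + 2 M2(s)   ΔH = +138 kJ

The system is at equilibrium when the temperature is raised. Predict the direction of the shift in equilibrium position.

right

The forward reaction is endothermic. Raising T favours the endothermic direction — shift to the right.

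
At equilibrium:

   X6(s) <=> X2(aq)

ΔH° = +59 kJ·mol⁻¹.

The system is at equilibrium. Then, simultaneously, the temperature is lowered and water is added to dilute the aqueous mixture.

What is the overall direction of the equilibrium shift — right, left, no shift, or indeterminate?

cannot be determined

The forward reaction is endothermic. Lowering T favours the exothermic direction — shift to the left.
Dilution lowers every aqueous concentration by the same factor. Δn_aq = 1 − 0 = +1, so the system shifts toward the side with more dissolved moles — to the right.
The individual effects push in opposite directions; without quantitative information the net direction cannot be determined.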